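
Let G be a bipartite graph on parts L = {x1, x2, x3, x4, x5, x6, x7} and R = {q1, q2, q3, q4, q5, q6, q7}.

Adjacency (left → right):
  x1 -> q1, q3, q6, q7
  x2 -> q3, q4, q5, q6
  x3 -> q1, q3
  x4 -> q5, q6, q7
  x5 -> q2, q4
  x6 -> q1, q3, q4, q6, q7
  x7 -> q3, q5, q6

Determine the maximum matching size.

For example, pair x1–q3, x2–q5, x3–q1, x4–q7, x5–q2, x6–q4, x7–q6.
All 7 left vertices are matched, so no larger matching exists.

7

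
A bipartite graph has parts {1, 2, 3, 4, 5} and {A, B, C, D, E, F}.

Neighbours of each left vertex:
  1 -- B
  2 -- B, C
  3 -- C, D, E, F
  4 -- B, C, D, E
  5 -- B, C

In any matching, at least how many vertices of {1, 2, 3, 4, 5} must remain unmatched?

1

One maximum matching: 1–B, 2–C, 3–D, 4–E.
The set {1, 2, 5} has only 2 neighbours ({B, C}), so by Hall's theorem at most 4 of the 5 left vertices can be matched.
That matches 4 of the 5, leaving 1 unmatched; no matching can do better.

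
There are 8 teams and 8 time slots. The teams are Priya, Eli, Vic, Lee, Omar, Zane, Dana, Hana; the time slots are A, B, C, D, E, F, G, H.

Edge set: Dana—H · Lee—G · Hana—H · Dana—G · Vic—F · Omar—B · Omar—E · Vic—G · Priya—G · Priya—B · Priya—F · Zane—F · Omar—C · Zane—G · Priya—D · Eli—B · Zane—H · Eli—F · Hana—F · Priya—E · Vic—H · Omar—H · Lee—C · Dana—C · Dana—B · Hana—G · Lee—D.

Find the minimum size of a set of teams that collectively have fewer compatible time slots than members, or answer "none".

8

Take S = {Priya, Eli, Vic, Lee, Omar, Zane, Dana, Hana}. Its neighbourhood is {B, C, D, E, F, G, H}, so |N(S)| = 7 < |S| = 8.
Every subset of size less than 8 has at least as many neighbours as members, so 8 is the minimum.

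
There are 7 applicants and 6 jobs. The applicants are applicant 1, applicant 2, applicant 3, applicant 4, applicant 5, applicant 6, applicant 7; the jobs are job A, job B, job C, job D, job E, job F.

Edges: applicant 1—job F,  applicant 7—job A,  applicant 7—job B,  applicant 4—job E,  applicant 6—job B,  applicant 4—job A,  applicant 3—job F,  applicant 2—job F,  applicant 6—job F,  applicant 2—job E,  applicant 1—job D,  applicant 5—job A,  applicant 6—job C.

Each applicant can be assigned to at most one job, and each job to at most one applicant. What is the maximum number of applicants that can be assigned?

6

One maximum matching: applicant 1-job D, applicant 2-job E, applicant 3-job F, applicant 4-job A, applicant 6-job C, applicant 7-job B.
The set {applicant 2, applicant 3, applicant 4, applicant 5} has only 3 neighbours ({job A, job E, job F}), so by Hall's theorem at most 6 of the 7 applicants can be matched.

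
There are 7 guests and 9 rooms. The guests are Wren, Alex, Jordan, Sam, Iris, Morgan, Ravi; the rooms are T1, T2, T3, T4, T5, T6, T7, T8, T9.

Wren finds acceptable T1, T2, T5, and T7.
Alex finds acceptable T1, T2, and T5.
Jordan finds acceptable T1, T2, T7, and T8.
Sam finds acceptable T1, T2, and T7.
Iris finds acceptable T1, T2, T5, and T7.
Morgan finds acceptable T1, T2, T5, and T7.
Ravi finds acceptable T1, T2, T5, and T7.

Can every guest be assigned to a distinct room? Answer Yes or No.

The set {Wren, Alex, Sam, Iris, Morgan, Ravi} has only 4 neighbours ({T1, T2, T5, T7}), so by Hall's theorem at most 5 of the 7 guests can be matched.
Hence no matching covers every guest.

No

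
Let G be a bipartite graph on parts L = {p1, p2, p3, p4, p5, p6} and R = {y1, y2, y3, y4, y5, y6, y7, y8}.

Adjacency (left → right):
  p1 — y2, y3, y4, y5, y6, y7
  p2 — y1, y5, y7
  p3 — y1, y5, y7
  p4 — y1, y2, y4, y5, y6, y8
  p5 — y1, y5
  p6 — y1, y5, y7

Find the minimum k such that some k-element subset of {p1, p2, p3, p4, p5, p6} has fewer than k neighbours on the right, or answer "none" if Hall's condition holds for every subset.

Take S = {p2, p3, p5, p6}. Its neighbourhood is {y1, y5, y7}, so |N(S)| = 3 < |S| = 4.
Every subset of size less than 4 has at least as many neighbours as members, so 4 is the minimum.

4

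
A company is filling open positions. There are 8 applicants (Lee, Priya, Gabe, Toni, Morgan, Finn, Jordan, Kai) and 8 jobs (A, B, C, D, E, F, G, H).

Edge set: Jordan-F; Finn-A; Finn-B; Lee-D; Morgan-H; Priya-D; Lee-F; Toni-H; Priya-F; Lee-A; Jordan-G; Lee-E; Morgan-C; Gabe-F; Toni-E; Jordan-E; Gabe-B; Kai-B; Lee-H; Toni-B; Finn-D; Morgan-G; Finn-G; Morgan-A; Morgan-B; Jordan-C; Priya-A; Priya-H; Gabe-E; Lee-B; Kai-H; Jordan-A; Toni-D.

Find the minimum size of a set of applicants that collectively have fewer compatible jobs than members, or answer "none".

A matching saturating every applicant exists, for instance Lee→A, Priya→H, Gabe→F, Toni→E, Morgan→G, Finn→D, Jordan→C, Kai→B.
By Hall's marriage theorem, this means |N(S)| ≥ |S| for every subset S, so no violating subset exists.

none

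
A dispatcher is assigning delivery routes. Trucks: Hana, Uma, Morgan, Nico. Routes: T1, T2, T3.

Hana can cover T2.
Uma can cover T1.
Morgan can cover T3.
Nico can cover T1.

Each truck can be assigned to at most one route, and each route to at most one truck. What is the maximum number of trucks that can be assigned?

For example, pair Hana–T2, Uma–T1, Morgan–T3.
The set {Uma, Nico} has only 1 neighbour ({T1}), so by Hall's theorem at most 3 of the 4 trucks can be matched.

3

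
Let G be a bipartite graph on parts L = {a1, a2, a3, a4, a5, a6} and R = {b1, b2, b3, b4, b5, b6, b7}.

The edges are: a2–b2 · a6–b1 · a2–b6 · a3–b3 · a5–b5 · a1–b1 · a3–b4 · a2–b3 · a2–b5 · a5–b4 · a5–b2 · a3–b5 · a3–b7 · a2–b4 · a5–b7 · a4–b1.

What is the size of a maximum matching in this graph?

A valid assignment of size 4: a1-b1, a2-b6, a3-b3, a5-b5.
The set {a1, a4, a6} has only 1 neighbour ({b1}), so by Hall's theorem at most 4 of the 6 left vertices can be matched.

4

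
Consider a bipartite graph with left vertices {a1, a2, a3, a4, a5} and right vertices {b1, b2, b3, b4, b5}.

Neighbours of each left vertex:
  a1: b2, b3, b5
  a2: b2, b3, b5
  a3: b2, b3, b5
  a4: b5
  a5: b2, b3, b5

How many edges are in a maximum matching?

For example, pair a1–b5, a2–b2, a3–b3.
The set {a1, a2, a3, a4, a5} has only 3 neighbours ({b2, b3, b5}), so by Hall's theorem at most 3 of the 5 left vertices can be matched.

3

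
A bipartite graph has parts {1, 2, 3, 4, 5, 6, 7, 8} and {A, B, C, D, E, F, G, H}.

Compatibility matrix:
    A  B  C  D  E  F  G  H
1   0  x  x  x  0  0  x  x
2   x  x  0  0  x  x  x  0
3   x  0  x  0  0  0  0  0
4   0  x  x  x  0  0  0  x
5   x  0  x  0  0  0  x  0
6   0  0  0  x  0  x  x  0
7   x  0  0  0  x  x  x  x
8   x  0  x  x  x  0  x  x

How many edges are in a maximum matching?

One maximum matching: 1-H, 2-B, 3-A, 4-D, 5-C, 6-F, 7-E, 8-G.
This saturates every left vertex, so 8 is the maximum.

8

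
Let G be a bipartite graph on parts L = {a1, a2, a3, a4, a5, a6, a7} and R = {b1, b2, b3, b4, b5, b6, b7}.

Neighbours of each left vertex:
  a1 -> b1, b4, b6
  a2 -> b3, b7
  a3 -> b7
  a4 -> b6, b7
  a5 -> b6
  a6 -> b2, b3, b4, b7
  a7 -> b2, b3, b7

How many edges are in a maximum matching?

For example, pair a1-b1, a2-b3, a3-b7, a4-b6, a6-b4, a7-b2.
The set {a3, a4, a5} has only 2 neighbours ({b6, b7}), so by Hall's theorem at most 6 of the 7 left vertices can be matched.

6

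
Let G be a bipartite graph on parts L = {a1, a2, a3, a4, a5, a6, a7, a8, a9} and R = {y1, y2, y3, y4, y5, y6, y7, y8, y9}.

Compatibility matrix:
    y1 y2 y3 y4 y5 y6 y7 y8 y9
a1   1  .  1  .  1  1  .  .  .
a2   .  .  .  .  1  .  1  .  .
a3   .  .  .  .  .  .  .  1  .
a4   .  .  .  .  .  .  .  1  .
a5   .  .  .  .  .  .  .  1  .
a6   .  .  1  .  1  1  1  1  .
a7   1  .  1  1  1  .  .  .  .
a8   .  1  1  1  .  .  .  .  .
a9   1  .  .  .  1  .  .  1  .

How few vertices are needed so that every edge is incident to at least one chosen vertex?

7

The 7 edges a1–y6, a2–y5, a3–y8, a6–y7, a7–y3, a8–y2, a9–y1 form a matching, so any vertex cover needs at least 7 vertices (one per matched edge).
Conversely {a1, a2, a6, a7, a8, a9, y8} meets every edge and has exactly 7 vertices, so 7 is optimal.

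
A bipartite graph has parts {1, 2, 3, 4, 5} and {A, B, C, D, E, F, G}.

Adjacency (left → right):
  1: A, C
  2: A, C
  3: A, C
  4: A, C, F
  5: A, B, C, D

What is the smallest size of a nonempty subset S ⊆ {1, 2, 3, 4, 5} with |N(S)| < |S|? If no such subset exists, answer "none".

3

Take S = {1, 2, 3}. Its neighbourhood is {A, C}, so |N(S)| = 2 < |S| = 3.
Every subset of size less than 3 has at least as many neighbours as members, so 3 is the minimum.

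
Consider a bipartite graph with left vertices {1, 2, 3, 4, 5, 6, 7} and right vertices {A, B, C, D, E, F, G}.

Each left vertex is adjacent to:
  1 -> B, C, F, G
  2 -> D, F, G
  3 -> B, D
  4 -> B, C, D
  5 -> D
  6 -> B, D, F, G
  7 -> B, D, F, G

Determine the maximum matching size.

5

A valid assignment of size 5: 1→F, 2→G, 3→B, 4→C, 5→D.
The set {1, 2, 3, 4, 5, 6, 7} has only 5 neighbours ({B, C, D, F, G}), so by Hall's theorem at most 5 of the 7 left vertices can be matched.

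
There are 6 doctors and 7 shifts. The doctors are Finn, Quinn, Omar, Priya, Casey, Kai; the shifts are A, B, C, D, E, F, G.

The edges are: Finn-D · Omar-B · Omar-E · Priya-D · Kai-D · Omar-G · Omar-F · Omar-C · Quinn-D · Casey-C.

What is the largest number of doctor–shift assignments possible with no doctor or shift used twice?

3

For example, pair Finn-D, Omar-G, Casey-C.
The set {Finn, Quinn, Priya, Kai} has only 1 neighbour ({D}), so by Hall's theorem at most 3 of the 6 doctors can be matched.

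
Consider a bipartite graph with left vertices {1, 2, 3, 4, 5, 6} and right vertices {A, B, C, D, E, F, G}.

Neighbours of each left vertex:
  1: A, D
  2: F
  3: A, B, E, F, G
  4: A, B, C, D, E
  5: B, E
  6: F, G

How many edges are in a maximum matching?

6

One maximum matching: 1-D, 2-F, 3-A, 4-E, 5-B, 6-G.
All 6 left vertices are matched, so no larger matching exists.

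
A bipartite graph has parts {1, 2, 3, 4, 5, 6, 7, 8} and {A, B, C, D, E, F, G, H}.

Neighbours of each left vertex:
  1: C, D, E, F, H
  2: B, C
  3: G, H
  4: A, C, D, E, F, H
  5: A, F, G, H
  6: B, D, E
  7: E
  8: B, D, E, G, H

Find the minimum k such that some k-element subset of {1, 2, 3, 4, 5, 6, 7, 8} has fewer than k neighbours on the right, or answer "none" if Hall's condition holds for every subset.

A matching saturating every left vertex exists, for instance 1→F, 2→C, 3→H, 4→D, 5→A, 6→B, 7→E, 8→G.
By Hall's marriage theorem, this means |N(S)| ≥ |S| for every subset S, so no violating subset exists.

none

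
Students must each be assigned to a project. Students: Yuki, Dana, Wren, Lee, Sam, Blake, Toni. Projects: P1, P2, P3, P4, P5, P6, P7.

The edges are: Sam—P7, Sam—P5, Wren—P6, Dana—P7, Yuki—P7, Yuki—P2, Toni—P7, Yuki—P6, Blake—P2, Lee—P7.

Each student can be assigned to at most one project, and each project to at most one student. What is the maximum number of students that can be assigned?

A valid assignment of size 4: Yuki→P2, Dana→P7, Wren→P6, Sam→P5.
The set {Yuki, Dana, Wren, Lee, Blake, Toni} has only 3 neighbours ({P2, P6, P7}), so by Hall's theorem at most 4 of the 7 students can be matched.

4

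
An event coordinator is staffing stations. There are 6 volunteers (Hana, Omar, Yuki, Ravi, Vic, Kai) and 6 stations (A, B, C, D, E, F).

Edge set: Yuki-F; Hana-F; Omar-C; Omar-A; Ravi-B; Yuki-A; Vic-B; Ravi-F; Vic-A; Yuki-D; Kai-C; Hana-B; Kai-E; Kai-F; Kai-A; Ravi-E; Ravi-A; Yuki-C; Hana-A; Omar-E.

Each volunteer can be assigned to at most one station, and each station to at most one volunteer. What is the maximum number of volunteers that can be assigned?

A valid assignment of size 6: Hana→F, Omar→C, Yuki→D, Ravi→B, Vic→A, Kai→E.
This saturates every volunteer, so 6 is the maximum.

6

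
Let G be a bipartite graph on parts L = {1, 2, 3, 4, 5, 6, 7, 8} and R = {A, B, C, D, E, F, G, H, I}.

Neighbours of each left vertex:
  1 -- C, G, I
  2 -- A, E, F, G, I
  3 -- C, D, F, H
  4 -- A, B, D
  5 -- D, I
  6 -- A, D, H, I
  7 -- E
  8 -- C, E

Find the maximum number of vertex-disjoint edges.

8

One maximum matching: 1-G, 2-A, 3-F, 4-B, 5-D, 6-I, 7-E, 8-C.
All 8 left vertices are matched, so no larger matching exists.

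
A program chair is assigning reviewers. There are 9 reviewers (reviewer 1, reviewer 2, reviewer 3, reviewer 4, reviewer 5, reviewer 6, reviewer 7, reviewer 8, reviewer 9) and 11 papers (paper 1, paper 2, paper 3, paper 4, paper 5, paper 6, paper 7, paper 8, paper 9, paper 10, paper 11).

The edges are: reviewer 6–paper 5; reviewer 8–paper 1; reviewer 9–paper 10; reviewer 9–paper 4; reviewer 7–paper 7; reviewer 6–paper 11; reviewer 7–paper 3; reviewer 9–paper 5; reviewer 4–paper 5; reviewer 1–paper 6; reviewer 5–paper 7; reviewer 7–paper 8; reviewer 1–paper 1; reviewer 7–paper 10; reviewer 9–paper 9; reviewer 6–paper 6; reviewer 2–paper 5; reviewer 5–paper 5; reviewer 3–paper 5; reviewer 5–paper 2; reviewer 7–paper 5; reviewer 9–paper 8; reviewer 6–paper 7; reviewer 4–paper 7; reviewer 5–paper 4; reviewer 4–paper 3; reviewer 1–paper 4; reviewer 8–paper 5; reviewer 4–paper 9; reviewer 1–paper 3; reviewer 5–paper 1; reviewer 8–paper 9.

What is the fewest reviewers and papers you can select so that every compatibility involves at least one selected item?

8

The 8 edges reviewer 1–paper 6, reviewer 2–paper 5, reviewer 4–paper 3, reviewer 5–paper 2, reviewer 6–paper 7, reviewer 7–paper 10, reviewer 8–paper 1, reviewer 9–paper 9 form a matching, so any vertex cover needs at least 8 vertices (one per matched edge).
Conversely {reviewer 1, reviewer 4, reviewer 5, reviewer 6, reviewer 7, reviewer 8, reviewer 9, paper 5} meets every edge and has exactly 8 vertices, so 8 is optimal.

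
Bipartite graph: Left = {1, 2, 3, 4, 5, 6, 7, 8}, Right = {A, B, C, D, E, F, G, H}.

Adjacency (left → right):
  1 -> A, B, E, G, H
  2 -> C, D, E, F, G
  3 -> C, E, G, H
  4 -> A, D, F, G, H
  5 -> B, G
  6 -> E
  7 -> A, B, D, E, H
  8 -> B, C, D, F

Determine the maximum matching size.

8

For example, pair 1→H, 2→F, 3→C, 4→A, 5→G, 6→E, 7→D, 8→B.
All 8 left vertices are matched, so no larger matching exists.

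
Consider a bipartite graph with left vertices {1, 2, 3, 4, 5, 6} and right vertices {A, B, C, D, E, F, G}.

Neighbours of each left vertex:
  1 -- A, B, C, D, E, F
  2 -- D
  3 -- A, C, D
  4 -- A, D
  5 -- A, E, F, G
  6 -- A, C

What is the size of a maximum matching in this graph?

5

For example, pair 1–B, 2–D, 3–C, 4–A, 5–E.
The set {2, 3, 4, 6} has only 3 neighbours ({A, C, D}), so by Hall's theorem at most 5 of the 6 left vertices can be matched.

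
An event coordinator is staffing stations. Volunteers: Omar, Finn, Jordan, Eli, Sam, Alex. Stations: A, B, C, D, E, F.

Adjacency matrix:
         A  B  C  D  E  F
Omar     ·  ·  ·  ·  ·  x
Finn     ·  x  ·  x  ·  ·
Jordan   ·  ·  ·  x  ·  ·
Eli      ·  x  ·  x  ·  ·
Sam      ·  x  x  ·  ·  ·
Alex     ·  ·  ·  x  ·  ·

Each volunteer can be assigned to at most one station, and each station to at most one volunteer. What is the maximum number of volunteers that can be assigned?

4

For example, pair Omar–F, Finn–B, Jordan–D, Sam–C.
The set {Finn, Jordan, Eli, Alex} has only 2 neighbours ({B, D}), so by Hall's theorem at most 4 of the 6 volunteers can be matched.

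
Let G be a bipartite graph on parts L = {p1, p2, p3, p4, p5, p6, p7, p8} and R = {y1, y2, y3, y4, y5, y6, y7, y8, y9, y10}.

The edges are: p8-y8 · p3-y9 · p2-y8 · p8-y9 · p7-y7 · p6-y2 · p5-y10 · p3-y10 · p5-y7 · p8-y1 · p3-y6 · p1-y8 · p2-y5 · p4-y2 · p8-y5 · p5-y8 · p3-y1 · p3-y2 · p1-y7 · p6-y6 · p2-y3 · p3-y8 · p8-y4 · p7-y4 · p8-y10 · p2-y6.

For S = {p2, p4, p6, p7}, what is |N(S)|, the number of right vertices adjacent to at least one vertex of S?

7

The union of neighbours of {p2, p4, p6, p7} is {y2, y3, y4, y5, y6, y7, y8}, which has 7 elements.
Since |N(S)| = 7 ≥ |S| = 4, Hall's condition holds for this subset.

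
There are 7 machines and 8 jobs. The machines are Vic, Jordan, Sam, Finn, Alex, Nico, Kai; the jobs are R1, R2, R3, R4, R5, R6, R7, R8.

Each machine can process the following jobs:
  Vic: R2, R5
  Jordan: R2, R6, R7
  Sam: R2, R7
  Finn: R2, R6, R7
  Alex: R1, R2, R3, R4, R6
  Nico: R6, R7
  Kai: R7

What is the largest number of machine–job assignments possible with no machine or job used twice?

5

A valid assignment of size 5: Vic–R5, Jordan–R6, Sam–R2, Finn–R7, Alex–R3.
The set {Jordan, Sam, Finn, Nico, Kai} has only 3 neighbours ({R2, R6, R7}), so by Hall's theorem at most 5 of the 7 machines can be matched.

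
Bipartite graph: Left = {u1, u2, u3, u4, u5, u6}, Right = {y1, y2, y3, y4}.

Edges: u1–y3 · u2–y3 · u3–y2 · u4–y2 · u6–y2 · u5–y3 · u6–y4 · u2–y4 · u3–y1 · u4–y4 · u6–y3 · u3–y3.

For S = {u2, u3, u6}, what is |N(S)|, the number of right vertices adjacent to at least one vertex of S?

4

The union of neighbours of {u2, u3, u6} is {y1, y2, y3, y4}, which has 4 elements.
Since |N(S)| = 4 ≥ |S| = 3, Hall's condition holds for this subset.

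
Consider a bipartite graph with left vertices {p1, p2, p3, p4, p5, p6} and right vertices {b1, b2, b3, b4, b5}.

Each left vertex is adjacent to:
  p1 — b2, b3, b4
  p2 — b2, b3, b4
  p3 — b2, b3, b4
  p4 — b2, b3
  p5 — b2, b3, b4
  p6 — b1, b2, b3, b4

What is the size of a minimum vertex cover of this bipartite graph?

A maximum matching has 4 edges (e.g. p1–b2, p2–b4, p3–b3, p6–b1).
By König's theorem the minimum vertex cover has the same size. One such cover is {p6, b2, b3, b4}.

4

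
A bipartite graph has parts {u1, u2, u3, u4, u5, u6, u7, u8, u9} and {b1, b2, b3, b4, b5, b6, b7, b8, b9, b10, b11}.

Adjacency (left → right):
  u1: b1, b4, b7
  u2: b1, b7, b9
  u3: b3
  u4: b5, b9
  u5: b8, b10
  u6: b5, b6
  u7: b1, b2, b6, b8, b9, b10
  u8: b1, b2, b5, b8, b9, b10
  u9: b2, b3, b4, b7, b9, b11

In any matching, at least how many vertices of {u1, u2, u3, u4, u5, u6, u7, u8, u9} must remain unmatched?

0

For example, pair u1→b4, u2→b9, u3→b3, u4→b5, u5→b8, u6→b6, u7→b1, u8→b2, u9→b7.
All 9 left vertices are matched, so no larger matching exists.
That matches 9 of the 9, leaving 0 unmatched; no matching can do better.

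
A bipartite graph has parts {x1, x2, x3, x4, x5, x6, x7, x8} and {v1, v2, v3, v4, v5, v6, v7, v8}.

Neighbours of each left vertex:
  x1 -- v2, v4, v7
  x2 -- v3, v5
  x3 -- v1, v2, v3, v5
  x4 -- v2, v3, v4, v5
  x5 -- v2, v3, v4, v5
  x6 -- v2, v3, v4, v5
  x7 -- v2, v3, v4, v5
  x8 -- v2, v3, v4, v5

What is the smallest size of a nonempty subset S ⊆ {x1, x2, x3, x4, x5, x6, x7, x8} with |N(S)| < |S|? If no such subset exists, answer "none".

5

Take S = {x2, x4, x5, x6, x7}. Its neighbourhood is {v2, v3, v4, v5}, so |N(S)| = 4 < |S| = 5.
Every subset of size less than 5 has at least as many neighbours as members, so 5 is the minimum.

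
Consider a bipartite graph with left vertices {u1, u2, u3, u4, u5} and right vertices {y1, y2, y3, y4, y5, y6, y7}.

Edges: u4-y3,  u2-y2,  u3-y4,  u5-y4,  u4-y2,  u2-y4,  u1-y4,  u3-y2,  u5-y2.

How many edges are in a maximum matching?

3

For example, pair u1–y4, u2–y2, u4–y3.
The set {u1, u2, u3, u5} has only 2 neighbours ({y2, y4}), so by Hall's theorem at most 3 of the 5 left vertices can be matched.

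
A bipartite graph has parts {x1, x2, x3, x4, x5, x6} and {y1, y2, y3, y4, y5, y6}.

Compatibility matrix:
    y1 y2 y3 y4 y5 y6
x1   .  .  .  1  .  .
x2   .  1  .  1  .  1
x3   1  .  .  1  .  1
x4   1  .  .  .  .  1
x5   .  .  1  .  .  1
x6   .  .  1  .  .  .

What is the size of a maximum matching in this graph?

For example, pair x1-y4, x2-y2, x3-y6, x4-y1, x5-y3.
The set {x1, x3, x4, x5, x6} has only 4 neighbours ({y1, y3, y4, y6}), so by Hall's theorem at most 5 of the 6 left vertices can be matched.

5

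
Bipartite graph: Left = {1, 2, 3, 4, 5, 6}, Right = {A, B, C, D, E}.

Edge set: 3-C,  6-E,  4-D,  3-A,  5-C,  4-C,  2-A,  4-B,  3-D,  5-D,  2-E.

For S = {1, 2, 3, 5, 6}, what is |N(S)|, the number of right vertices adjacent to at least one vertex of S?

4

The union of neighbours of {1, 2, 3, 5, 6} is {A, C, D, E}, which has 4 elements.
Since |N(S)| = 4 < |S| = 5, Hall's condition fails for this subset.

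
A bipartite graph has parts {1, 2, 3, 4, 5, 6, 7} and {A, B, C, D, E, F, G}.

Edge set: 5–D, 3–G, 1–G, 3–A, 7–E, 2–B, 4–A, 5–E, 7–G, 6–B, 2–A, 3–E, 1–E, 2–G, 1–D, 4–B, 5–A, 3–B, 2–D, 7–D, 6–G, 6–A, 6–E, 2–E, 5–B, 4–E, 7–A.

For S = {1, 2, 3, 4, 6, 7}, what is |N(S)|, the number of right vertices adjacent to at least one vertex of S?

The union of neighbours of {1, 2, 3, 4, 6, 7} is {A, B, D, E, G}, which has 5 elements.
Since |N(S)| = 5 < |S| = 6, Hall's condition fails for this subset.

5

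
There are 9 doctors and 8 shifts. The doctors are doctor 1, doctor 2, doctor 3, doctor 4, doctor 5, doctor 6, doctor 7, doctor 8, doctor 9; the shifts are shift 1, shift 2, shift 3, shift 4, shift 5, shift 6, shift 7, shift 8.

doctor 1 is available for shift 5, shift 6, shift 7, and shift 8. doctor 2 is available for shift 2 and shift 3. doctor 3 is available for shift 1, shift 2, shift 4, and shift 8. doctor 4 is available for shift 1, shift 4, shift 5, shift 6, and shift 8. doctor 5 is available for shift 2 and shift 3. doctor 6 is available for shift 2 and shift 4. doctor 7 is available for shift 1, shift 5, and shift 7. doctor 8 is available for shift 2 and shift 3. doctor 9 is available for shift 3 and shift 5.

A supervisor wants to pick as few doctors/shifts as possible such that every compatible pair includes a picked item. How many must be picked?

8

The 8 edges doctor 1–shift 7, doctor 2–shift 2, doctor 3–shift 8, doctor 4–shift 6, doctor 5–shift 3, doctor 6–shift 4, doctor 7–shift 1, doctor 9–shift 5 form a matching, so any vertex cover needs at least 8 vertices (one per matched edge).
Conversely {doctor 1, doctor 3, doctor 4, doctor 6, doctor 7, doctor 9, shift 2, shift 3} meets every edge and has exactly 8 vertices, so 8 is optimal.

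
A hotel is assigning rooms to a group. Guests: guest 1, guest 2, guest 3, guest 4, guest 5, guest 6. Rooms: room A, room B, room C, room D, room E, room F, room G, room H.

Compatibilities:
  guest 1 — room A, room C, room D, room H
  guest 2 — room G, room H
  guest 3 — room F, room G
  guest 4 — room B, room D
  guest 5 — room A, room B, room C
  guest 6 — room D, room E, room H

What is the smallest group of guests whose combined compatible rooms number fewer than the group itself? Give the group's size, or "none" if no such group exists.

none

A matching saturating every guest exists, for instance guest 1→room H, guest 2→room G, guest 3→room F, guest 4→room D, guest 5→room B, guest 6→room E.
By Hall's marriage theorem, this means |N(S)| ≥ |S| for every subset S, so no violating subset exists.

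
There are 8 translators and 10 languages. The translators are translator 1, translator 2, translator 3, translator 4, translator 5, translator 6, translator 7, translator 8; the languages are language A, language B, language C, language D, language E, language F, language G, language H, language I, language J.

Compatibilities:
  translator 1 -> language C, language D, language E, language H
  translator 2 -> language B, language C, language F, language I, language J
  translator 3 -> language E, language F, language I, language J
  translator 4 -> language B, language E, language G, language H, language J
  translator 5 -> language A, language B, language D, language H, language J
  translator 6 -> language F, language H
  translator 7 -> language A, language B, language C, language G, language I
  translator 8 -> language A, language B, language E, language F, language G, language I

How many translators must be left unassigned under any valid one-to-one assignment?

0

One maximum matching: translator 1→language D, translator 2→language J, translator 3→language I, translator 4→language B, translator 5→language A, translator 6→language H, translator 7→language G, translator 8→language F.
All 8 translators are matched, so no larger matching exists.
That matches 8 of the 8, leaving 0 unmatched; no matching can do better.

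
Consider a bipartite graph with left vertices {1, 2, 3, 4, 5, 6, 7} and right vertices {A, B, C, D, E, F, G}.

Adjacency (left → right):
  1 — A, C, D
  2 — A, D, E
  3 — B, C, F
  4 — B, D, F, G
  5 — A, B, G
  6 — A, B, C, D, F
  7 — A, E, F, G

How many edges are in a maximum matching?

7

For example, pair 1→C, 2→D, 3→B, 4→F, 5→G, 6→A, 7→E.
This saturates every left vertex, so 7 is the maximum.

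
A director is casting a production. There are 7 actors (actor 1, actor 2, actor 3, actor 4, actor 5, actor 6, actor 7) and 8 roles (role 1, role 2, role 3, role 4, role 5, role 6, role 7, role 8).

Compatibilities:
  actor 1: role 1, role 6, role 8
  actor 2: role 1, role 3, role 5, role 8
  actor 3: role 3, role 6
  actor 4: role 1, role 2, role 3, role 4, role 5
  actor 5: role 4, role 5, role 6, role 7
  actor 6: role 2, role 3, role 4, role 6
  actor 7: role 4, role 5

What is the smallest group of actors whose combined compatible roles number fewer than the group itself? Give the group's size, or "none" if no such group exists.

A matching saturating every actor exists, for instance actor 1→role 8, actor 2→role 3, actor 3→role 6, actor 4→role 1, actor 5→role 7, actor 6→role 2, actor 7→role 5.
By Hall's marriage theorem, this means |N(S)| ≥ |S| for every subset S, so no violating subset exists.

none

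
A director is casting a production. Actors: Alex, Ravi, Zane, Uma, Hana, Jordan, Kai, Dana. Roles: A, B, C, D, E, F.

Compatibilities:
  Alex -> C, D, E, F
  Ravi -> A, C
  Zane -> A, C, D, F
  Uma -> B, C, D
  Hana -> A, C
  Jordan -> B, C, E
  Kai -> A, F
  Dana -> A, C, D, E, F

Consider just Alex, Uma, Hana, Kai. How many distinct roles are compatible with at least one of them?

6

The union of neighbours of {Alex, Uma, Hana, Kai} is {A, B, C, D, E, F}, which has 6 elements.
Since |N(S)| = 6 ≥ |S| = 4, Hall's condition holds for this subset.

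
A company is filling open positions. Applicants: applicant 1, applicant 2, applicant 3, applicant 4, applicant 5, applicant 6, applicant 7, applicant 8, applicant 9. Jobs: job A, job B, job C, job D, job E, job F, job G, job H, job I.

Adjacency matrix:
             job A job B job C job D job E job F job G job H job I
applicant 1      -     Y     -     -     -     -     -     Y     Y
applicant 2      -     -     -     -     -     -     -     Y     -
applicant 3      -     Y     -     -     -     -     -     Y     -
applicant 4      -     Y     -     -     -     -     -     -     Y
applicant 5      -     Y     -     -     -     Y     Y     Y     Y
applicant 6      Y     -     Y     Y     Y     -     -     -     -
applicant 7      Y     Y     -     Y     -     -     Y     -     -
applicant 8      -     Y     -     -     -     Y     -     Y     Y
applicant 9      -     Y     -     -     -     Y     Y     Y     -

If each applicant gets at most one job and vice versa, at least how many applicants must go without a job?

2

One maximum matching: applicant 1→job I, applicant 2→job H, applicant 3→job B, applicant 5→job G, applicant 6→job D, applicant 7→job A, applicant 8→job F.
The set {applicant 1, applicant 2, applicant 3, applicant 4, applicant 5, applicant 8, applicant 9} has only 5 neighbours ({job B, job F, job G, job H, job I}), so by Hall's theorem at most 7 of the 9 applicants can be matched.
That matches 7 of the 9, leaving 2 unmatched; no matching can do better.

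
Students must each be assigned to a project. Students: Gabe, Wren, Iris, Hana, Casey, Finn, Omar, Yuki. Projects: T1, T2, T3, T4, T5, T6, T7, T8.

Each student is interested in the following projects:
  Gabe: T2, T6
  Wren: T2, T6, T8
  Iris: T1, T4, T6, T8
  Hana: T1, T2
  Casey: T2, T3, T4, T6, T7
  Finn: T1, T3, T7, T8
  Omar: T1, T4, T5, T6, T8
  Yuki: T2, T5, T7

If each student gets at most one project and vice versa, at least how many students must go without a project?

A valid assignment of size 8: Gabe–T2, Wren–T6, Iris–T4, Hana–T1, Casey–T3, Finn–T8, Omar–T5, Yuki–T7.
This saturates every student, so 8 is the maximum.
That matches 8 of the 8, leaving 0 unmatched; no matching can do better.

0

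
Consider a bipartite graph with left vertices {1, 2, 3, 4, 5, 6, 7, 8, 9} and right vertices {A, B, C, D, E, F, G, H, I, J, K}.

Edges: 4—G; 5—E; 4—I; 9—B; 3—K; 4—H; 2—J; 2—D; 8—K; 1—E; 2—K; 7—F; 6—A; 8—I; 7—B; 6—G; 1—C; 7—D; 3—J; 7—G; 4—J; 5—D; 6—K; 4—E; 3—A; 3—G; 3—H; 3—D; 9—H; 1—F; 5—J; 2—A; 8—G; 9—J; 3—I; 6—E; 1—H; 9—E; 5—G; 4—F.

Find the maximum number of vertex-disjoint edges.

9

A valid assignment of size 9: 1-C, 2-K, 3-A, 4-J, 5-D, 6-E, 7-B, 8-G, 9-H.
All 9 left vertices are matched, so no larger matching exists.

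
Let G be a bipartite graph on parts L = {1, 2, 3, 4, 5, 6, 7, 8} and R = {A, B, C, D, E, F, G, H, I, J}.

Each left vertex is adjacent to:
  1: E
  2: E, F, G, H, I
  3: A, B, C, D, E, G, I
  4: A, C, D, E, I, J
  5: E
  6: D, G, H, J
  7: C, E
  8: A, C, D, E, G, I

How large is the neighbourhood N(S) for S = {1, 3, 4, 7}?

8

The union of neighbours of {1, 3, 4, 7} is {A, B, C, D, E, G, I, J}, which has 8 elements.
Since |N(S)| = 8 ≥ |S| = 4, Hall's condition holds for this subset.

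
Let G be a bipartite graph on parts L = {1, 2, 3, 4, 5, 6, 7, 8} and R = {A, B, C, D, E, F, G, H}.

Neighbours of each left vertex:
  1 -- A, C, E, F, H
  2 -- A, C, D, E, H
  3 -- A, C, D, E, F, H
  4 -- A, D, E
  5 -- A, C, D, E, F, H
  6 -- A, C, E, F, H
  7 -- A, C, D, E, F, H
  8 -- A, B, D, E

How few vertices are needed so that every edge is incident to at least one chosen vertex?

7

{8, A, C, D, E, F, H} is a vertex cover of size 7: every edge has an endpoint in this set.
No smaller cover exists because 1–C, 2–H, 3–F, 4–D, 5–E, 6–A, 8–B is a matching of size 7, and a cover must include an endpoint of each of these disjoint edges (König's theorem).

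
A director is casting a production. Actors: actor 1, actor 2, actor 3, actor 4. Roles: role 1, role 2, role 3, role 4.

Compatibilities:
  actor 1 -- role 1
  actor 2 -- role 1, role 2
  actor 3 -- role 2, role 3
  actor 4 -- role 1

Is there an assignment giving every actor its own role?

No

The set {actor 1, actor 4} has only 1 neighbour ({role 1}), so by Hall's theorem at most 3 of the 4 actors can be matched.
Hence no matching covers every actor.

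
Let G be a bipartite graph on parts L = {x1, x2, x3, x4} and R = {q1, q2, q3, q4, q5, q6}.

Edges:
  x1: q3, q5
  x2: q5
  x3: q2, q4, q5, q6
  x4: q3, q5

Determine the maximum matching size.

3

For example, pair x1-q3, x2-q5, x3-q6.
The set {x1, x2, x4} has only 2 neighbours ({q3, q5}), so by Hall's theorem at most 3 of the 4 left vertices can be matched.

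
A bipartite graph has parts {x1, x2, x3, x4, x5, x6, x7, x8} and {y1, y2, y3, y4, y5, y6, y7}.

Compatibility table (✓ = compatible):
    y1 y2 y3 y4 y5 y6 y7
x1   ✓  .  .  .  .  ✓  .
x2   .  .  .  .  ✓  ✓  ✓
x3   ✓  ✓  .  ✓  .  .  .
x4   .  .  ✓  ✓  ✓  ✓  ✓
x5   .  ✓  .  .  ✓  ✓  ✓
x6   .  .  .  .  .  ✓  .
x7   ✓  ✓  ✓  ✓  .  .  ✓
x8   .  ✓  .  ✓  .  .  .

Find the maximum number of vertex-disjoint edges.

7

One maximum matching: x1–y1, x2–y5, x3–y4, x4–y3, x5–y2, x6–y6, x7–y7.
The set {x1, x2, x3, x4, x5, x6, x7, x8} has only 7 neighbours ({y1, y2, y3, y4, y5, y6, y7}), so by Hall's theorem at most 7 of the 8 left vertices can be matched.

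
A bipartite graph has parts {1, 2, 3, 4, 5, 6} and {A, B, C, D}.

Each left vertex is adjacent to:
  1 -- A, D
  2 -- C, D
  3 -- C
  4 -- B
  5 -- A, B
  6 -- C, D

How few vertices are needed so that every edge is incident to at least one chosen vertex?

A maximum matching has 4 edges (e.g. 1–A, 2–D, 3–C, 4–B).
By König's theorem the minimum vertex cover has the same size. One such cover is {A, B, C, D}.

4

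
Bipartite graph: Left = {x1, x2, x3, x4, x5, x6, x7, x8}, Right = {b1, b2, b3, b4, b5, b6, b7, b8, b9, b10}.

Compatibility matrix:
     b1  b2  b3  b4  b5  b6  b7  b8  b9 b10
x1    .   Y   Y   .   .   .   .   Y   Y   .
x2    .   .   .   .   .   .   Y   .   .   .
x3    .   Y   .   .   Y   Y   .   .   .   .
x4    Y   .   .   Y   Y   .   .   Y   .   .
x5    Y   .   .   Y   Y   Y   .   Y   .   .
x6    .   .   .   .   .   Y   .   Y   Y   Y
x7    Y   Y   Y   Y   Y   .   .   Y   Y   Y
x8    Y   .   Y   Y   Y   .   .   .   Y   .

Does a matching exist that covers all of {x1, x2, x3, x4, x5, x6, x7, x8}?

Yes

A valid assignment of size 8: x1→b3, x2→b7, x3→b2, x4→b4, x5→b6, x6→b8, x7→b5, x8→b1.
Every left vertex is matched, so this matching saturates all of them.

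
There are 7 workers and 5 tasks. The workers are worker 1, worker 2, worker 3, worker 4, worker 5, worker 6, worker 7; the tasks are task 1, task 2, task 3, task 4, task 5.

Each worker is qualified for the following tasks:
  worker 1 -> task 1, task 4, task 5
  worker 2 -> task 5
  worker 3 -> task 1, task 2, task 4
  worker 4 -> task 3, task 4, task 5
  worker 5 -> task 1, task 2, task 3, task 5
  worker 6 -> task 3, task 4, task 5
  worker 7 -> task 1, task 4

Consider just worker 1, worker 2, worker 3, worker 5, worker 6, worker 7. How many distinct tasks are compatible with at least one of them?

The union of neighbours of {worker 1, worker 2, worker 3, worker 5, worker 6, worker 7} is {task 1, task 2, task 3, task 4, task 5}, which has 5 elements.
Since |N(S)| = 5 < |S| = 6, Hall's condition fails for this subset.

5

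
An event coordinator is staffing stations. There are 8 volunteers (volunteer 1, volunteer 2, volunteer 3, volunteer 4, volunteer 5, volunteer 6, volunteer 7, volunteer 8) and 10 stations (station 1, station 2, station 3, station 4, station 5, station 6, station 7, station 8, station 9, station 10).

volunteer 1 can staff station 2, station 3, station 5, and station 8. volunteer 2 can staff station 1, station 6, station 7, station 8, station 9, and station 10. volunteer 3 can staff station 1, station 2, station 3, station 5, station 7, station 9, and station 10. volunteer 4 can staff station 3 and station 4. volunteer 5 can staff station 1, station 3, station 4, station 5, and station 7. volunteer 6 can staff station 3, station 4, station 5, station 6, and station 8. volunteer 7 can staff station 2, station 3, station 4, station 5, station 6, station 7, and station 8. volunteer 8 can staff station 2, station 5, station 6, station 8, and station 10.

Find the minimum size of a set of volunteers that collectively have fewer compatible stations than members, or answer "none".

none

A matching saturating every volunteer exists, for instance volunteer 1→station 5, volunteer 2→station 6, volunteer 3→station 7, volunteer 4→station 4, volunteer 5→station 1, volunteer 6→station 3, volunteer 7→station 8, volunteer 8→station 2.
By Hall's marriage theorem, this means |N(S)| ≥ |S| for every subset S, so no violating subset exists.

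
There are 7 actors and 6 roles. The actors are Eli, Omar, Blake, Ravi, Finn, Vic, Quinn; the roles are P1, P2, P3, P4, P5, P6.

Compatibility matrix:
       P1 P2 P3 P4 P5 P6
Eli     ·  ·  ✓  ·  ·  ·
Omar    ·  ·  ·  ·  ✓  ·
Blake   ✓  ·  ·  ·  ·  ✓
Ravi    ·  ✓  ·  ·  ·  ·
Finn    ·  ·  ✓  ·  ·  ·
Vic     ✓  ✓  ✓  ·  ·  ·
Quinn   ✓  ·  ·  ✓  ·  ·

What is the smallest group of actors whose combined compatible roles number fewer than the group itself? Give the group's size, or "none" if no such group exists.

Take S = {Eli, Finn}. Its neighbourhood is {P3}, so |N(S)| = 1 < |S| = 2.
No single vertex violates Hall's condition since each has at least one neighbour, so 2 is the minimum.

2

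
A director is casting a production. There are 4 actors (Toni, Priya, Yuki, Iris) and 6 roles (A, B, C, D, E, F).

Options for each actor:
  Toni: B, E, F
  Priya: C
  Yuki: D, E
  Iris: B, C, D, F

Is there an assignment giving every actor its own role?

Yes

For example, pair Toni-E, Priya-C, Yuki-D, Iris-B.
All 4 actors are covered.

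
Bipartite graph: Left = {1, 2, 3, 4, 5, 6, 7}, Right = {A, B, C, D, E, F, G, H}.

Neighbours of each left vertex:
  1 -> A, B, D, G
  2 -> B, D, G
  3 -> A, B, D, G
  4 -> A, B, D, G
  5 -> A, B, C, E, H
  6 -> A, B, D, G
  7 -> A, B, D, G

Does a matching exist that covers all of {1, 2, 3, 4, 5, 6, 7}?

No

The set {1, 2, 3, 4, 6, 7} has only 4 neighbours ({A, B, D, G}), so by Hall's theorem at most 5 of the 7 left vertices can be matched.
Hence no matching covers every left vertex.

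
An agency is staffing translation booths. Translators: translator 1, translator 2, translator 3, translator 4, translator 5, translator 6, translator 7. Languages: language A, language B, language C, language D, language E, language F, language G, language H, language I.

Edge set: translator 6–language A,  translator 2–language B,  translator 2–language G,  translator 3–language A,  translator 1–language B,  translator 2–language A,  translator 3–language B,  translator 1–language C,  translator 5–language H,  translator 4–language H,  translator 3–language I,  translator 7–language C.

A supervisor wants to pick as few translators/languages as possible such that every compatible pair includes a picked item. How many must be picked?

The 6 edges translator 1–language B, translator 2–language G, translator 3–language I, translator 4–language H, translator 6–language A, translator 7–language C form a matching, so any vertex cover needs at least 6 vertices (one per matched edge).
Conversely {translator 1, translator 2, translator 3, translator 6, translator 7, language H} meets every edge and has exactly 6 vertices, so 6 is optimal.

6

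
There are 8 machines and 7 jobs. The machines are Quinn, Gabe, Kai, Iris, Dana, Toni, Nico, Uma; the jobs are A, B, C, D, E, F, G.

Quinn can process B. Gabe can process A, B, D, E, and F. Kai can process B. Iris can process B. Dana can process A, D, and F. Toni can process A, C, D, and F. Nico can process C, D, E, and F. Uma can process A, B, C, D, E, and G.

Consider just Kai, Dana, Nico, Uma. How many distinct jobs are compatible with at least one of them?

7

The union of neighbours of {Kai, Dana, Nico, Uma} is {A, B, C, D, E, F, G}, which has 7 elements.
Since |N(S)| = 7 ≥ |S| = 4, Hall's condition holds for this subset.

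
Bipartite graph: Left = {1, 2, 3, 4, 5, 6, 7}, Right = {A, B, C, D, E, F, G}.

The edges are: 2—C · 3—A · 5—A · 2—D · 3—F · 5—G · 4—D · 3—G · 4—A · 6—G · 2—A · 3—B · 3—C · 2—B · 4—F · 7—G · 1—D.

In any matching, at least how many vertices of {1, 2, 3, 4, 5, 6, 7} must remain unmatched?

1

A valid assignment of size 6: 1-D, 2-C, 3-B, 4-F, 5-A, 6-G.
The set {6, 7} has only 1 neighbour ({G}), so by Hall's theorem at most 6 of the 7 left vertices can be matched.
That matches 6 of the 7, leaving 1 unmatched; no matching can do better.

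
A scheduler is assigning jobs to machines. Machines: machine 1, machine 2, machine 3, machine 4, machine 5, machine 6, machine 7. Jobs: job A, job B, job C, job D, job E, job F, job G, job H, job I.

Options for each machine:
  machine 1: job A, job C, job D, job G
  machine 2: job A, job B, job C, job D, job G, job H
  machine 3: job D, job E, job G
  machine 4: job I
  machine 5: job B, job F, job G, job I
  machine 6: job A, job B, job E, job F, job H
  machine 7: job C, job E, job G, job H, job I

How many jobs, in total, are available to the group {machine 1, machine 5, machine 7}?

The union of neighbours of {machine 1, machine 5, machine 7} is {job A, job B, job C, job D, job E, job F, job G, job H, job I}, which has 9 elements.
Since |N(S)| = 9 ≥ |S| = 3, Hall's condition holds for this subset.

9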